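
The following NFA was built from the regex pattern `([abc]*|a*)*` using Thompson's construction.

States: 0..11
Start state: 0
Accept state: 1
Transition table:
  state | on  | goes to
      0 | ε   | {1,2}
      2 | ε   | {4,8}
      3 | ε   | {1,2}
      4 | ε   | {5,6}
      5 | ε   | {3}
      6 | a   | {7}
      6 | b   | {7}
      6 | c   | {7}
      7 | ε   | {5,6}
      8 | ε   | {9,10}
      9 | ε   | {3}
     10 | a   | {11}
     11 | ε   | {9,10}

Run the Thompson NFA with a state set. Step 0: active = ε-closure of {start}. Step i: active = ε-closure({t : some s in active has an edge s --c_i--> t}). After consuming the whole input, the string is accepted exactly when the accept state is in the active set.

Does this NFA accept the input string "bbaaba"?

initial (ε-close {0}): {0,1,2,3,4,5,6,8,9,10}
'b' @ 1: {1,2,3,4,5,6,7,8,9,10}  [accepting]
'b' @ 2: {1,2,3,4,5,6,7,8,9,10}  [accepting]
'a' @ 3: {1,2,3,4,5,6,7,8,9,10,11}  [accepting]
'a' @ 4: {1,2,3,4,5,6,7,8,9,10,11}  [accepting]
'b' @ 5: {1,2,3,4,5,6,7,8,9,10}  [accepting]
'a' @ 6: {1,2,3,4,5,6,7,8,9,10,11}  [accepting]
final: {1,2,3,4,5,6,7,8,9,10,11}; accept 1 in set

Answer: ACCEPT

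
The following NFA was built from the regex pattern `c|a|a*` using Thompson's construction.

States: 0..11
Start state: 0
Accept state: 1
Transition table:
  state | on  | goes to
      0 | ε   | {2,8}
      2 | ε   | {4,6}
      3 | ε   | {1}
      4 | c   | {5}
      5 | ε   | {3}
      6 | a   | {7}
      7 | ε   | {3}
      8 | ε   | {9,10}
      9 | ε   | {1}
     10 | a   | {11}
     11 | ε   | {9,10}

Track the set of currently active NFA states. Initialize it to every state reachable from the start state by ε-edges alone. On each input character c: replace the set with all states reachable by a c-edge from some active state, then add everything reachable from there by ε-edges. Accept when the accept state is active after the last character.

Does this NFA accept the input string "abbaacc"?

initial (ε-close {0}): {0,1,2,4,6,8,9,10}
'a' @ 1: {1,3,7,9,10,11}  (accept∈set)
'b' @ 2: {}  — state set empty
rest 'baacc' ignored (set empty)
end set {} — state 1 not in

Answer: REJECT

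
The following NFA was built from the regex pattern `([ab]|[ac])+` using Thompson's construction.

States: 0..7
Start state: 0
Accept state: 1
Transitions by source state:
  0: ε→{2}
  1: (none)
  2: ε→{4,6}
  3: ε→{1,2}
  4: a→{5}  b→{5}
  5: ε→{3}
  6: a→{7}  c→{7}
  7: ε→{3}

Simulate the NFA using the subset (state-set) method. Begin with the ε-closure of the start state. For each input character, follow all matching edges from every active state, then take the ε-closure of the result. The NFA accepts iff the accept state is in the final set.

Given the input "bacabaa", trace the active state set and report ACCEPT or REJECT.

S₀ = ε-closure({0}) = {0,2,4,6}
'b' @ 1: {1,2,3,4,5,6}  (accept∈set)
'a' @ 2: {1,2,3,4,5,6,7}  (accept∈set)
'c' @ 3: {1,2,3,4,6,7}  (accept∈set)
'a' @ 4: {1,2,3,4,5,6,7}  (accept∈set)
'b' @ 5: {1,2,3,4,5,6}  (accept∈set)
'a' @ 6: {1,2,3,4,5,6,7}  (accept∈set)
'a' @ 7: {1,2,3,4,5,6,7}  (accept∈set)
after full input: {1,2,3,4,5,6,7}  (accept=1 in)

Answer: ACCEPT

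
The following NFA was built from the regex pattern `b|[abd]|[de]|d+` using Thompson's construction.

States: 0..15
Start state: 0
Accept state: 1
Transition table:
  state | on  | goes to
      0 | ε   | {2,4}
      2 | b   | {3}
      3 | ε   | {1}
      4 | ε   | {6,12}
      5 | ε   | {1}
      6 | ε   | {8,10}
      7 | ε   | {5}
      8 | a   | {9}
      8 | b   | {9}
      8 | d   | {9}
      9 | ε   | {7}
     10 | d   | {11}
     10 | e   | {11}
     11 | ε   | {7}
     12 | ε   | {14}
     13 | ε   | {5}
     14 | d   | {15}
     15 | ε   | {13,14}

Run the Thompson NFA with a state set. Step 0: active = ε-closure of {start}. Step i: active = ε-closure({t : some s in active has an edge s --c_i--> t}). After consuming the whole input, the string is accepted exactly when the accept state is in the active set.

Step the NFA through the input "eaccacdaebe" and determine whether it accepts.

Answer: REJECT

Steps:
S₀ = ε-closure({0}) = {0,2,4,6,8,10,12,14}
'e' @ 1: {1,5,7,11}  ✓accept
'a' @ 2: {}  — dead — no transitions
rest 'ccacdaebe' ignored (set empty)
end set {} — state 1 not in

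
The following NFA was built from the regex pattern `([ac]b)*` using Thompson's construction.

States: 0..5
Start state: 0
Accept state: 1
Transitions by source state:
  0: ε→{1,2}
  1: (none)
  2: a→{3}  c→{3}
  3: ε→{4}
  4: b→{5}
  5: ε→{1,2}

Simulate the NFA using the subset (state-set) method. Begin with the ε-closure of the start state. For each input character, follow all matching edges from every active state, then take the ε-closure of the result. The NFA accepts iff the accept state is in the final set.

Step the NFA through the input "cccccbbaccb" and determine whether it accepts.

Answer: REJECT

Steps:
initial (ε-close {0}): {0,1,2}
'c' @ 1: {3,4}
'c' @ 2: {}  — no active states
rest 'cccbbaccb' ignored (set empty)
after full input: {}  (accept=1 not in)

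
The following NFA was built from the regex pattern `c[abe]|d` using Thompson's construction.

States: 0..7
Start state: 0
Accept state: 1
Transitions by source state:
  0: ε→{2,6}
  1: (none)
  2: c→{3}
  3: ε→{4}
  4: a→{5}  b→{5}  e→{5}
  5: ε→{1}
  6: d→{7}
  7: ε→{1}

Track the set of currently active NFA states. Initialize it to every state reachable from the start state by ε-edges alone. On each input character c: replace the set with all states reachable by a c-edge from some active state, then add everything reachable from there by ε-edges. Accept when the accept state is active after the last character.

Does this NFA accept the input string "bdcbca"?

Answer: REJECT

Steps:
start: ε-closure({0}) = {0,2,6}
'b' @ 1: {}  — no active states
rest 'dcbca' ignored (set empty)
final: {}; accept 1 not in set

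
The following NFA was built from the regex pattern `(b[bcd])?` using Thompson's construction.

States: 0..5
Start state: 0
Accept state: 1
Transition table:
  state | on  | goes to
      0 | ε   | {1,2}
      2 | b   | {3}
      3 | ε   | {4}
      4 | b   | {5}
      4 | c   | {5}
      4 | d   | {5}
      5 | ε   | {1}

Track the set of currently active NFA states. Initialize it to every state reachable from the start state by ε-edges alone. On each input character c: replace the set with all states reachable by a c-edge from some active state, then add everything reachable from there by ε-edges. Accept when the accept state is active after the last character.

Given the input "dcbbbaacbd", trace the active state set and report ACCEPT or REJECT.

initial (ε-close {0}): {0,1,2}
'd' @ 1: {}  — no active states
rest 'cbbbaacbd' ignored (set empty)
end set {} — state 1 not in

Answer: REJECT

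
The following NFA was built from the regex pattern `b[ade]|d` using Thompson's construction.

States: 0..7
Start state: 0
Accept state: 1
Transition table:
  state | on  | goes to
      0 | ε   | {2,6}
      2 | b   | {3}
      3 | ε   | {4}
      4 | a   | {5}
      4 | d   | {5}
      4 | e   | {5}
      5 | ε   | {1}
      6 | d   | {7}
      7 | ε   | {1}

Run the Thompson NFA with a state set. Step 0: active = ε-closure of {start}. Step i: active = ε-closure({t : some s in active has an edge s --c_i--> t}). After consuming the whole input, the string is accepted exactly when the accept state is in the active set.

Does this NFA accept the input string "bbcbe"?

initial (ε-close {0}): {0,2,6}
'b' @ 1: {3,4}
'b' @ 2: {}  — no active states
rest 'cbe' ignored (set empty)
after full input: {}  (accept=1 not in)

Answer: REJECT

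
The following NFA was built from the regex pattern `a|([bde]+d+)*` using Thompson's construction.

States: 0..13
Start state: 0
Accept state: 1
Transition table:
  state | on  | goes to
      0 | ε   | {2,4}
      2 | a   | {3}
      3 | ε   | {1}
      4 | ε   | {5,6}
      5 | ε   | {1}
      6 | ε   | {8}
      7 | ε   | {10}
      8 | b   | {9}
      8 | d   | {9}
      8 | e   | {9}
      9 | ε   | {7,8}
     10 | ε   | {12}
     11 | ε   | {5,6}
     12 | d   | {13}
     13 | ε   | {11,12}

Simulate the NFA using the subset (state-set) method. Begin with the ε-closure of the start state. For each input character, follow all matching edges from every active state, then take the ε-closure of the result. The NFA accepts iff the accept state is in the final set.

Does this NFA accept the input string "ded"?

initial (ε-close {0}): {0,1,2,4,5,6,8}
'd' @ 1: {7,8,9,10,12}
'e' @ 2: {7,8,9,10,12}
'd' @ 3: {1,5,6,7,8,9,10,11,12,13}  (accept∈set)
after full input: {1,5,6,7,8,9,10,11,12,13}  (accept=1 in)

Answer: ACCEPT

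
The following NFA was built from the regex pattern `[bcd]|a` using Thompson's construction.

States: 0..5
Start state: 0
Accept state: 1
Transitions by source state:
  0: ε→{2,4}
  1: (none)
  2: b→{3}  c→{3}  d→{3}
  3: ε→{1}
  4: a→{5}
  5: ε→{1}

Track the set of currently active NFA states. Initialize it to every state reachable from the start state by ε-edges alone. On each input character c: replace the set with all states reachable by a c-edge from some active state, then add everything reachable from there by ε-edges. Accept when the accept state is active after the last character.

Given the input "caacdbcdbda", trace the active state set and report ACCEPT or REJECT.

Answer: REJECT

Trace:
S₀ = ε-closure({0}) = {0,2,4}
'c' @ 1: {1,3}  [accepting]
'a' @ 2: {}  — dead — no transitions
rest 'acdbcdbda' ignored (set empty)
final: {}; accept 1 not in set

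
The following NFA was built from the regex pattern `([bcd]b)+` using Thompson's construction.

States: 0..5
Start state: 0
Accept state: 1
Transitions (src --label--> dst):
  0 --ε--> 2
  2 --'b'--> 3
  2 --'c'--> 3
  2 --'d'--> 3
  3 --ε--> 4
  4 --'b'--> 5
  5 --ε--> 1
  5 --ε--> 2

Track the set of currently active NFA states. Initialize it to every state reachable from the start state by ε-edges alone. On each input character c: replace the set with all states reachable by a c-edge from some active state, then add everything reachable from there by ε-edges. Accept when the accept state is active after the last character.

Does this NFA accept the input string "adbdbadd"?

Answer: REJECT

Trace:
start: ε-closure({0}) = {0,2}
'a' @ 1: {}  — no active states
rest 'dbdbadd' ignored (set empty)
end set {} — state 1 not in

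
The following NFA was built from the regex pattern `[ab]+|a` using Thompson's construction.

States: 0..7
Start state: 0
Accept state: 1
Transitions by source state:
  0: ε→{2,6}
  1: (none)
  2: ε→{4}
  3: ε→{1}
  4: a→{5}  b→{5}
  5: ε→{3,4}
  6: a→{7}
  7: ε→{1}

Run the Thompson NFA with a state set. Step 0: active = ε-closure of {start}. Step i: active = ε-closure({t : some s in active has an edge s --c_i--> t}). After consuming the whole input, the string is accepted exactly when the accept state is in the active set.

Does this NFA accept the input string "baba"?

Answer: ACCEPT

Derivation:
initial (ε-close {0}): {0,2,4,6}
'b' @ 1: {1,3,4,5}  ✓accept
'a' @ 2: {1,3,4,5}  ✓accept
'b' @ 3: {1,3,4,5}  ✓accept
'a' @ 4: {1,3,4,5}  ✓accept
after full input: {1,3,4,5}  (accept=1 in)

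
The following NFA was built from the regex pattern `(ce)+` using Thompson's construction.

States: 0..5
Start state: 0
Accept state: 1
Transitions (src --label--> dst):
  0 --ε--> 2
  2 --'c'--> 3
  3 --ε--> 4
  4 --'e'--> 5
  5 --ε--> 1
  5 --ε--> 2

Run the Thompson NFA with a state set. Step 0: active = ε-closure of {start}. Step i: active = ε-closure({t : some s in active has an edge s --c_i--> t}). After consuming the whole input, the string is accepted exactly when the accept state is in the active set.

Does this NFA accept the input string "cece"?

Answer: ACCEPT

Steps:
start: ε-closure({0}) = {0,2}
'c' @ 1: {3,4}
'e' @ 2: {1,2,5}  [accepting]
'c' @ 3: {3,4}
'e' @ 4: {1,2,5}  [accepting]
final: {1,2,5}; accept 1 in set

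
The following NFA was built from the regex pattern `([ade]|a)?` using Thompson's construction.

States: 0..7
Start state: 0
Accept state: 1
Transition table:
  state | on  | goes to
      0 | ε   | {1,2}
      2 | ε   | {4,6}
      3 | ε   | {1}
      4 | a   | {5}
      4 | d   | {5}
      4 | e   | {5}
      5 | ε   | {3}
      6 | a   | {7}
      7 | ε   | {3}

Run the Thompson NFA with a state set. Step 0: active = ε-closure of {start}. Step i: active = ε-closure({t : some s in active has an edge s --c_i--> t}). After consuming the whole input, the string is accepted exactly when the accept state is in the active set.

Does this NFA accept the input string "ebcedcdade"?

initial (ε-close {0}): {0,1,2,4,6}
'e' @ 1: {1,3,5}  (accept∈set)
'b' @ 2: {}  — no active states
rest 'cedcdade' ignored (set empty)
final: {}; accept 1 not in set

Answer: REJECT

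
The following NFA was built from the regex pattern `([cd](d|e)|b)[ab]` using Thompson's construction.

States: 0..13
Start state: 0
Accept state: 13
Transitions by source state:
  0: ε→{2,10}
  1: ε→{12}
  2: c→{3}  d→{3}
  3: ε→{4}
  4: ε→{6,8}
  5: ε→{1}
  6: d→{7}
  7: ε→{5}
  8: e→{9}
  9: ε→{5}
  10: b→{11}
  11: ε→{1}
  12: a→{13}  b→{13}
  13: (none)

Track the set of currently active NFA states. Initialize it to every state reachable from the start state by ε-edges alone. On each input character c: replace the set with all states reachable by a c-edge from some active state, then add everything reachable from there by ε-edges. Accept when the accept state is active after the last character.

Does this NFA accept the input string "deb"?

Answer: ACCEPT

Steps:
start: ε-closure({0}) = {0,2,10}
'd' @ 1: {3,4,6,8}
'e' @ 2: {1,5,9,12}
'b' @ 3: {13}  (accept∈set)
after full input: {13}  (accept=13 in)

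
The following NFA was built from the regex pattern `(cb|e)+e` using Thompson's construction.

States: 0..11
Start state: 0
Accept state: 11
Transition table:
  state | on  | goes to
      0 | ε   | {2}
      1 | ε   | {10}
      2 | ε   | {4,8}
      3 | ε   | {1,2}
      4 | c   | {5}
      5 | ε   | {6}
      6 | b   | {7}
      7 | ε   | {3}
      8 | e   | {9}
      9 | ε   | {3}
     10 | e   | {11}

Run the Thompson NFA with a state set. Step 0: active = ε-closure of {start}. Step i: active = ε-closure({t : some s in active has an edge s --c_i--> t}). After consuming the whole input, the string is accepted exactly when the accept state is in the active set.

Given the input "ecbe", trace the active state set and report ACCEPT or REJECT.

S₀ = ε-closure({0}) = {0,2,4,8}
'e' @ 1: {1,2,3,4,8,9,10}
'c' @ 2: {5,6}
'b' @ 3: {1,2,3,4,7,8,10}
'e' @ 4: {1,2,3,4,8,9,10,11}  (accept∈set)
final: {1,2,3,4,8,9,10,11}; accept 11 in set

Answer: ACCEPT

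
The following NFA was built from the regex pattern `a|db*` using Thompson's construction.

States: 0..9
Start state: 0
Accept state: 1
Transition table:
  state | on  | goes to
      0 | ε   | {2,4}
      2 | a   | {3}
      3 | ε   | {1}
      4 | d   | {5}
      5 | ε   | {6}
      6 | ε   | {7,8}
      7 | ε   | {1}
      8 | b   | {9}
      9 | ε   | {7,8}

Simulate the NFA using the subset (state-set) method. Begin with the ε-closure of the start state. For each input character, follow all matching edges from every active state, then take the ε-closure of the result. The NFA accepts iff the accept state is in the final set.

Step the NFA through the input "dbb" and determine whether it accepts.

Answer: ACCEPT

Steps:
initial (ε-close {0}): {0,2,4}
'd' @ 1: {1,5,6,7,8}  (accept∈set)
'b' @ 2: {1,7,8,9}  (accept∈set)
'b' @ 3: {1,7,8,9}  (accept∈set)
after full input: {1,7,8,9}  (accept=1 in)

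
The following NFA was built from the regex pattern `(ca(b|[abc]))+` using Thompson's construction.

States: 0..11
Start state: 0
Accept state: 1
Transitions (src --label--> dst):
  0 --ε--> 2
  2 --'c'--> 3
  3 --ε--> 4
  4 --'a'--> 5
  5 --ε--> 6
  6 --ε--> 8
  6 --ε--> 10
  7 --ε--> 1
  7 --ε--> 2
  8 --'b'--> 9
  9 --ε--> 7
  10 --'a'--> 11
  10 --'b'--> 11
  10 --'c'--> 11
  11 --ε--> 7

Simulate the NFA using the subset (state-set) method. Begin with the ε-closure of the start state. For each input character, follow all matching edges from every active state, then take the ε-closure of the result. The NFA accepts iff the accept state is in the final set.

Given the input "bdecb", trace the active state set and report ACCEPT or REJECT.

Answer: REJECT

Steps:
initial (ε-close {0}): {0,2}
'b' @ 1: {}  — state set empty
rest 'decb' ignored (set empty)
end set {} — state 1 not in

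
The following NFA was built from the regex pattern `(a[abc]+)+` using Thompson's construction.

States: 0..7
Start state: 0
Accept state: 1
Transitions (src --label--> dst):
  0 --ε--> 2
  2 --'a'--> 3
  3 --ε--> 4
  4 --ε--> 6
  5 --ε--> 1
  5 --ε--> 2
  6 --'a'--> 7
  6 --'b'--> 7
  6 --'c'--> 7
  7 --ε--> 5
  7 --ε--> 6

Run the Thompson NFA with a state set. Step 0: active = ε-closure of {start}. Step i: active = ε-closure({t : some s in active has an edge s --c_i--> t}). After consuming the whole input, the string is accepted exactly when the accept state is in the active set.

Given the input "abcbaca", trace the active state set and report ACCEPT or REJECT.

Answer: ACCEPT

Steps:
start: ε-closure({0}) = {0,2}
'a' @ 1: {3,4,6}
'b' @ 2: {1,2,5,6,7}  ✓accept
'c' @ 3: {1,2,5,6,7}  ✓accept
'b' @ 4: {1,2,5,6,7}  ✓accept
'a' @ 5: {1,2,3,4,5,6,7}  ✓accept
'c' @ 6: {1,2,5,6,7}  ✓accept
'a' @ 7: {1,2,3,4,5,6,7}  ✓accept
final: {1,2,3,4,5,6,7}; accept 1 in set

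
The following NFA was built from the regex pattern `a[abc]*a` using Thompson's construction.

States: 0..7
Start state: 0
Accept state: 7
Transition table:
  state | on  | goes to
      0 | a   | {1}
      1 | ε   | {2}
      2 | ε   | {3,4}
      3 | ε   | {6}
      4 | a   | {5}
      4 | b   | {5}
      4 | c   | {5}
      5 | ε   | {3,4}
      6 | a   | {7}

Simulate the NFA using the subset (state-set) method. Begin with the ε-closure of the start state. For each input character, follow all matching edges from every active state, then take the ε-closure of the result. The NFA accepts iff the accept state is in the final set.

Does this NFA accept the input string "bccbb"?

S₀ = ε-closure({0}) = {0}
'b' @ 1: {}  — no active states
rest 'ccbb' ignored (set empty)
after full input: {}  (accept=7 not in)

Answer: REJECT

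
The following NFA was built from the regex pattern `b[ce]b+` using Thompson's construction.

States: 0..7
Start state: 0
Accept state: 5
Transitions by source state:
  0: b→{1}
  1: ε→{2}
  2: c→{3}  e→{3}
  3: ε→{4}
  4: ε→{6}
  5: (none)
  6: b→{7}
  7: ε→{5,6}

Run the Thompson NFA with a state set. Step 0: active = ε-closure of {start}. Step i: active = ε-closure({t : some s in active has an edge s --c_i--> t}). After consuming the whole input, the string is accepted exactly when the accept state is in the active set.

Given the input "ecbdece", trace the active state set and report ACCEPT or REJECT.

start: ε-closure({0}) = {0}
'e' @ 1: {}  — dead — no transitions
rest 'cbdece' ignored (set empty)
end set {} — state 5 not in

Answer: REJECT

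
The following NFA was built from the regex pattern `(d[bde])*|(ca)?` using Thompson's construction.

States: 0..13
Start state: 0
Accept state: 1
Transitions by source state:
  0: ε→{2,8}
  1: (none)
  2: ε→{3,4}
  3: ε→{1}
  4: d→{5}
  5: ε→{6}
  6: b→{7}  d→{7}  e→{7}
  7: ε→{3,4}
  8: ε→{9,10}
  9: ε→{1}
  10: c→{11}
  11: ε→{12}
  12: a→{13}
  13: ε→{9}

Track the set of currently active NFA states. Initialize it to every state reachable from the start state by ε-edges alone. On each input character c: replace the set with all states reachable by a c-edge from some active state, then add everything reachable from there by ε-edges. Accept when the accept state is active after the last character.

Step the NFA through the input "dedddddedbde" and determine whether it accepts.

S₀ = ε-closure({0}) = {0,1,2,3,4,8,9,10}
'd' @ 1: {5,6}
'e' @ 2: {1,3,4,7}  [accepting]
'd' @ 3: {5,6}
'd' @ 4: {1,3,4,7}  [accepting]
'd' @ 5: {5,6}
'd' @ 6: {1,3,4,7}  [accepting]
'd' @ 7: {5,6}
'e' @ 8: {1,3,4,7}  [accepting]
'd' @ 9: {5,6}
'b' @ 10: {1,3,4,7}  [accepting]
'd' @ 11: {5,6}
'e' @ 12: {1,3,4,7}  [accepting]
end set {1,3,4,7} — state 1 in

Answer: ACCEPT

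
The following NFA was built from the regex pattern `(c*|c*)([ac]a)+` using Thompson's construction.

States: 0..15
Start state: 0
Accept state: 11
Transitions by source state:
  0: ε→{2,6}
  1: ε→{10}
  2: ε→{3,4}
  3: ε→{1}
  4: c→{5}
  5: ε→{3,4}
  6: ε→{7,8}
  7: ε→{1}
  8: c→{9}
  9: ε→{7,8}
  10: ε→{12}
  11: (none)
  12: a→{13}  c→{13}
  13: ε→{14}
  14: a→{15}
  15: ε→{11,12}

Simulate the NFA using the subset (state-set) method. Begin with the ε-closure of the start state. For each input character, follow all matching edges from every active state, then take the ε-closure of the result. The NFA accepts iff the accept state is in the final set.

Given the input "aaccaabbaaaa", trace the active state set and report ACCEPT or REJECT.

Answer: REJECT

Trace:
start: ε-closure({0}) = {0,1,2,3,4,6,7,8,10,12}
'a' @ 1: {13,14}
'a' @ 2: {11,12,15}  [accepting]
'c' @ 3: {13,14}
'c' @ 4: {}  — state set empty
rest 'aabbaaaa' ignored (set empty)
final: {}; accept 11 not in set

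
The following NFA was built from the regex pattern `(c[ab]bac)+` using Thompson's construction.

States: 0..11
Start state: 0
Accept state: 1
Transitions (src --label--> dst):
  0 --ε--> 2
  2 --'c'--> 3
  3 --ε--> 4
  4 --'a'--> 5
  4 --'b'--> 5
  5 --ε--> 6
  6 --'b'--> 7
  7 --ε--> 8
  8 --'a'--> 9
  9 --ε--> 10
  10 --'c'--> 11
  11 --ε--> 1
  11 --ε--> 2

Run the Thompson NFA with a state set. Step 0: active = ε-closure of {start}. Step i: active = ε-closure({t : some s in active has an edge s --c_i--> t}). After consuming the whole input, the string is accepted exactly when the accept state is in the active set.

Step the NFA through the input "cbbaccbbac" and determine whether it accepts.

Answer: ACCEPT

Derivation:
initial (ε-close {0}): {0,2}
'c' @ 1: {3,4}
'b' @ 2: {5,6}
'b' @ 3: {7,8}
'a' @ 4: {9,10}
'c' @ 5: {1,2,11}  ✓accept
'c' @ 6: {3,4}
'b' @ 7: {5,6}
'b' @ 8: {7,8}
'a' @ 9: {9,10}
'c' @ 10: {1,2,11}  ✓accept
end set {1,2,11} — state 1 in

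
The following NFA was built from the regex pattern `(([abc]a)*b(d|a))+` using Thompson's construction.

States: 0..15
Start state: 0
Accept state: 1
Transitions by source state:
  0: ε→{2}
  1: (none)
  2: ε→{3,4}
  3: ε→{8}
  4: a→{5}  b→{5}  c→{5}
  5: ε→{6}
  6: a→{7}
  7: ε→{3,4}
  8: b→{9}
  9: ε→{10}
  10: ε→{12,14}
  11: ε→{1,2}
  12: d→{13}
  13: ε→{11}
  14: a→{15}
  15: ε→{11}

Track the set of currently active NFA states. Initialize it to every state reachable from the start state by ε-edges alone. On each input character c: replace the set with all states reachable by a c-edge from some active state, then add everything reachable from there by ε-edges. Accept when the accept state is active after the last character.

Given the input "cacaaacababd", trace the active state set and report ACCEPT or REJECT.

Answer: ACCEPT

Steps:
S₀ = ε-closure({0}) = {0,2,3,4,8}
'c' @ 1: {5,6}
'a' @ 2: {3,4,7,8}
'c' @ 3: {5,6}
'a' @ 4: {3,4,7,8}
'a' @ 5: {5,6}
'a' @ 6: {3,4,7,8}
'c' @ 7: {5,6}
'a' @ 8: {3,4,7,8}
'b' @ 9: {5,6,9,10,12,14}
'a' @ 10: {1,2,3,4,7,8,11,15}  (accept∈set)
'b' @ 11: {5,6,9,10,12,14}
'd' @ 12: {1,2,3,4,8,11,13}  (accept∈set)
final: {1,2,3,4,8,11,13}; accept 1 in set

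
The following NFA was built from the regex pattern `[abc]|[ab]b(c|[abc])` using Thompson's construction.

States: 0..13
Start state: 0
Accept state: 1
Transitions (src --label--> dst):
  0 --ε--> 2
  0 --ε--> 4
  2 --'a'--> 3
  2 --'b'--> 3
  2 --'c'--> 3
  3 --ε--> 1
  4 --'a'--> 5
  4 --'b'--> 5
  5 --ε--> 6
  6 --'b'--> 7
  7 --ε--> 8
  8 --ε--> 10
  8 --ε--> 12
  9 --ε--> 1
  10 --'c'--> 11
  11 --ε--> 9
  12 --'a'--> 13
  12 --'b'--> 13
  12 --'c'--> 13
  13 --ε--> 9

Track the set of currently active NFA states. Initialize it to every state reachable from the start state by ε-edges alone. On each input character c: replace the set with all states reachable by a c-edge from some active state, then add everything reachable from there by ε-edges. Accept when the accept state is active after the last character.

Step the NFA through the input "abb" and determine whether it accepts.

Answer: ACCEPT

Derivation:
start: ε-closure({0}) = {0,2,4}
'a' @ 1: {1,3,5,6}  [accepting]
'b' @ 2: {7,8,10,12}
'b' @ 3: {1,9,13}  [accepting]
after full input: {1,9,13}  (accept=1 in)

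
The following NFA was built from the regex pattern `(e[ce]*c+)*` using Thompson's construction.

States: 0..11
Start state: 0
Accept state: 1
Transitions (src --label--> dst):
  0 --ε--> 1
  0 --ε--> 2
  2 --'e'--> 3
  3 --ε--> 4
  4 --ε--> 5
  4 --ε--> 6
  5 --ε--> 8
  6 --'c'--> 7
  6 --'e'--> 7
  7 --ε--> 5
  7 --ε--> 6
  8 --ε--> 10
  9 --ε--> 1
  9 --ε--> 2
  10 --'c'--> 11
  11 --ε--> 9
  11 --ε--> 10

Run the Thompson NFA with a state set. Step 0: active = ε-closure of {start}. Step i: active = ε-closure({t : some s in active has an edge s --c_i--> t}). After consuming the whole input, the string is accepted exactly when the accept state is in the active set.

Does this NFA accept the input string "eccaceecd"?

Answer: REJECT

Trace:
initial (ε-close {0}): {0,1,2}
'e' @ 1: {3,4,5,6,8,10}
'c' @ 2: {1,2,5,6,7,8,9,10,11}  ✓accept
'c' @ 3: {1,2,5,6,7,8,9,10,11}  ✓accept
'a' @ 4: {}  — state set empty
rest 'ceecd' ignored (set empty)
after full input: {}  (accept=1 not in)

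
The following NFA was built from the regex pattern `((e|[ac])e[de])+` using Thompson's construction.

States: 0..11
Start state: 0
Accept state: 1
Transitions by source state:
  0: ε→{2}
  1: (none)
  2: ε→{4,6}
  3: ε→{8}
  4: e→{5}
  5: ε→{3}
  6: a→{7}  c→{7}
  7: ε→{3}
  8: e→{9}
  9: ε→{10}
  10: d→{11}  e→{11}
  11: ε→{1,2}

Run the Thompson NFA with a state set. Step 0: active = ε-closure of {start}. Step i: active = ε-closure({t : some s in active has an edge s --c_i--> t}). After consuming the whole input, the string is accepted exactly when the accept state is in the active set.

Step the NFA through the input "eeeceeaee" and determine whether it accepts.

Answer: ACCEPT

Trace:
S₀ = ε-closure({0}) = {0,2,4,6}
'e' @ 1: {3,5,8}
'e' @ 2: {9,10}
'e' @ 3: {1,2,4,6,11}  ✓accept
'c' @ 4: {3,7,8}
'e' @ 5: {9,10}
'e' @ 6: {1,2,4,6,11}  ✓accept
'a' @ 7: {3,7,8}
'e' @ 8: {9,10}
'e' @ 9: {1,2,4,6,11}  ✓accept
end set {1,2,4,6,11} — state 1 in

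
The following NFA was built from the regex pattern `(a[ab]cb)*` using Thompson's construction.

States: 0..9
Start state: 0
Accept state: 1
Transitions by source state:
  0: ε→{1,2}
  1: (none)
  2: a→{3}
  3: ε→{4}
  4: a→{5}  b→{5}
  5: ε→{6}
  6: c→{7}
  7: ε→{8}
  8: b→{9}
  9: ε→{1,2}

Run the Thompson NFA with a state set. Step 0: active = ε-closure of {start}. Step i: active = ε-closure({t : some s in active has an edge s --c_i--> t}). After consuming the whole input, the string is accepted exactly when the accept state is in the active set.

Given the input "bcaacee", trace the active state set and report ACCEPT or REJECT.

S₀ = ε-closure({0}) = {0,1,2}
'b' @ 1: {}  — dead — no transitions
rest 'caacee' ignored (set empty)
final: {}; accept 1 not in set

Answer: REJECT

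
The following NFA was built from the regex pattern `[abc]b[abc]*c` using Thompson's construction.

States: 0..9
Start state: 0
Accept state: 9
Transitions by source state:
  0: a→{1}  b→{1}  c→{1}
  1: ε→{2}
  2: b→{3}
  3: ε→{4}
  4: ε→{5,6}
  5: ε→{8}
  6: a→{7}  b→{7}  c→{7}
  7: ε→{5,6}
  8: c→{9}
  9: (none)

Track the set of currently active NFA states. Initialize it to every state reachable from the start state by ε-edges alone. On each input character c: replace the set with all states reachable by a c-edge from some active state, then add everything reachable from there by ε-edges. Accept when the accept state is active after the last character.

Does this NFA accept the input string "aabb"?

Answer: REJECT

Derivation:
S₀ = ε-closure({0}) = {0}
'a' @ 1: {1,2}
'a' @ 2: {}  — no active states
rest 'bb' ignored (set empty)
after full input: {}  (accept=9 not in)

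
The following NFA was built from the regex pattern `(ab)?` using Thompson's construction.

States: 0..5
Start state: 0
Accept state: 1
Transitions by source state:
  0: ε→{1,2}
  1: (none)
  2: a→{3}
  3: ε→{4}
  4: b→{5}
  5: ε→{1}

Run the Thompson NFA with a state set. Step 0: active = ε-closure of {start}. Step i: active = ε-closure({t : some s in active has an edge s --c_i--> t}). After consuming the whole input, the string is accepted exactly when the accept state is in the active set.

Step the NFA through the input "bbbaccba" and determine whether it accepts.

Answer: REJECT

Steps:
start: ε-closure({0}) = {0,1,2}
'b' @ 1: {}  — state set empty
rest 'bbaccba' ignored (set empty)
final: {}; accept 1 not in set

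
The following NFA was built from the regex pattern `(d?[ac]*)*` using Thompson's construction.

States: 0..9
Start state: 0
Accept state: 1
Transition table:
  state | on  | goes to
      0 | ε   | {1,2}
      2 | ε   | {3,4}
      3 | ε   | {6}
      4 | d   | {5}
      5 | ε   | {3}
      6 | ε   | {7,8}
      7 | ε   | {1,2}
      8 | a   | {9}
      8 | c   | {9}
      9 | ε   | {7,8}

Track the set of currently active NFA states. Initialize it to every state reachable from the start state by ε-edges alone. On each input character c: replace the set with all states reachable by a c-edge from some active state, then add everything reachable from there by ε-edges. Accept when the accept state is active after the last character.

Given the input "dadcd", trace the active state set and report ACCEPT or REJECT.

S₀ = ε-closure({0}) = {0,1,2,3,4,6,7,8}
'd' @ 1: {1,2,3,4,5,6,7,8}  (accept∈set)
'a' @ 2: {1,2,3,4,6,7,8,9}  (accept∈set)
'd' @ 3: {1,2,3,4,5,6,7,8}  (accept∈set)
'c' @ 4: {1,2,3,4,6,7,8,9}  (accept∈set)
'd' @ 5: {1,2,3,4,5,6,7,8}  (accept∈set)
final: {1,2,3,4,5,6,7,8}; accept 1 in set

Answer: ACCEPT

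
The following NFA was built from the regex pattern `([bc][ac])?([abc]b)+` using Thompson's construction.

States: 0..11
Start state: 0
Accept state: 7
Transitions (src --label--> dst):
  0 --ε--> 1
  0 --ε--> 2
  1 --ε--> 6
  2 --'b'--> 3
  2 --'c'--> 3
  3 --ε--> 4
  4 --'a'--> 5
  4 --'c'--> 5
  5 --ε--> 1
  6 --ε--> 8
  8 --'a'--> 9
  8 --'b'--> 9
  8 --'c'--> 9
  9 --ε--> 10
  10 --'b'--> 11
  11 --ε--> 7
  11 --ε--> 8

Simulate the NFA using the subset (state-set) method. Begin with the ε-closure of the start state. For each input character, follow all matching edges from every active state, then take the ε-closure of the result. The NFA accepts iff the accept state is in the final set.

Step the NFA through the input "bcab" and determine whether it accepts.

Answer: ACCEPT

Trace:
S₀ = ε-closure({0}) = {0,1,2,6,8}
'b' @ 1: {3,4,9,10}
'c' @ 2: {1,5,6,8}
'a' @ 3: {9,10}
'b' @ 4: {7,8,11}  (accept∈set)
after full input: {7,8,11}  (accept=7 in)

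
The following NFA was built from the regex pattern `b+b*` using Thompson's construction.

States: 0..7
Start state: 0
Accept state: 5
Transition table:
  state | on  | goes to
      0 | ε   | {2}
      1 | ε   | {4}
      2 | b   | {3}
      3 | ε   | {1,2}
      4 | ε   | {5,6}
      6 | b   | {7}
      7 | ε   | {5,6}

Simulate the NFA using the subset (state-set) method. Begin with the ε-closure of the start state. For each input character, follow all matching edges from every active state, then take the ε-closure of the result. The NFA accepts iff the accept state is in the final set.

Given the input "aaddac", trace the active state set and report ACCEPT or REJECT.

start: ε-closure({0}) = {0,2}
'a' @ 1: {}  — no active states
rest 'addac' ignored (set empty)
after full input: {}  (accept=5 not in)

Answer: REJECT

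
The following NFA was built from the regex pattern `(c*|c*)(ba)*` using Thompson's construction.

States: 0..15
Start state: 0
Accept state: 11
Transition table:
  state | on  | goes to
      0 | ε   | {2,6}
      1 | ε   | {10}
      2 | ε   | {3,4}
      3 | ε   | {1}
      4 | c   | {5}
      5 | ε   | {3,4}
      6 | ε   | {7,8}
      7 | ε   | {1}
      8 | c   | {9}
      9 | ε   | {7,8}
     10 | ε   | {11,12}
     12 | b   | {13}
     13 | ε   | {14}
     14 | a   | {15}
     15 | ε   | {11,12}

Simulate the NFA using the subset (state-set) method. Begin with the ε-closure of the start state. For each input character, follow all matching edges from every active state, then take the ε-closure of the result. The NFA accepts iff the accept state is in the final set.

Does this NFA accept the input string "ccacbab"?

Answer: REJECT

Derivation:
S₀ = ε-closure({0}) = {0,1,2,3,4,6,7,8,10,11,12}
'c' @ 1: {1,3,4,5,7,8,9,10,11,12}  ✓accept
'c' @ 2: {1,3,4,5,7,8,9,10,11,12}  ✓accept
'a' @ 3: {}  — dead — no transitions
rest 'cbab' ignored (set empty)
end set {} — state 11 not in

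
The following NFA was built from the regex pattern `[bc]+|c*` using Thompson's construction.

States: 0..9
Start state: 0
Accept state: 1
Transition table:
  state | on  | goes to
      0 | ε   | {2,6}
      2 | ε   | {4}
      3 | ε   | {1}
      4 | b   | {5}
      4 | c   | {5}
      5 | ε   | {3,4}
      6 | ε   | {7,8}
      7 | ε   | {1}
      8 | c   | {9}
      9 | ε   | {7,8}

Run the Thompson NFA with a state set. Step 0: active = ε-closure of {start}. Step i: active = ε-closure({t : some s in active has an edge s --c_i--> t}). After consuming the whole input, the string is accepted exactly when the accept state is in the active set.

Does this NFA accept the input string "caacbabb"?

Answer: REJECT

Steps:
initial (ε-close {0}): {0,1,2,4,6,7,8}
'c' @ 1: {1,3,4,5,7,8,9}  [accepting]
'a' @ 2: {}  — no active states
rest 'acbabb' ignored (set empty)
after full input: {}  (accept=1 not in)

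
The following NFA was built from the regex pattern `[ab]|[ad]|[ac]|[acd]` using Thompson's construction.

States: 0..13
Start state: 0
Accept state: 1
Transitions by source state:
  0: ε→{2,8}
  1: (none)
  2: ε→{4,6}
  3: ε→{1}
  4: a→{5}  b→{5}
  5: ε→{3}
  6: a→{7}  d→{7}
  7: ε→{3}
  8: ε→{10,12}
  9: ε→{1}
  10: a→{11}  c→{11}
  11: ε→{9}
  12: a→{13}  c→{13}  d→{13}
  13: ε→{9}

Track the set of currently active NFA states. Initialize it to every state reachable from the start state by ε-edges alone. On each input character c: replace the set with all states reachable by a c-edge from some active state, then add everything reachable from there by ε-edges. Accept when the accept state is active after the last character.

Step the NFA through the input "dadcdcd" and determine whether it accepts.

Answer: REJECT

Steps:
initial (ε-close {0}): {0,2,4,6,8,10,12}
'd' @ 1: {1,3,7,9,13}  [accepting]
'a' @ 2: {}  — no active states
rest 'dcdcd' ignored (set empty)
final: {}; accept 1 not in set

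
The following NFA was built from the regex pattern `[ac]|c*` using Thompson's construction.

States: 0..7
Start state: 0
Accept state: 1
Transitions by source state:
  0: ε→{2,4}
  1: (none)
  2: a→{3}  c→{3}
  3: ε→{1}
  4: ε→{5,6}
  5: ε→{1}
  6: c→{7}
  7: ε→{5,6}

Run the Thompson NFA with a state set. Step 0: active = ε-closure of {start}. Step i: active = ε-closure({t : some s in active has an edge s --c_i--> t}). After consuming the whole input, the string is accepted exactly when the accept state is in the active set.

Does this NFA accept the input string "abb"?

Answer: REJECT

Derivation:
S₀ = ε-closure({0}) = {0,1,2,4,5,6}
'a' @ 1: {1,3}  [accepting]
'b' @ 2: {}  — no active states
rest 'b' ignored (set empty)
after full input: {}  (accept=1 not in)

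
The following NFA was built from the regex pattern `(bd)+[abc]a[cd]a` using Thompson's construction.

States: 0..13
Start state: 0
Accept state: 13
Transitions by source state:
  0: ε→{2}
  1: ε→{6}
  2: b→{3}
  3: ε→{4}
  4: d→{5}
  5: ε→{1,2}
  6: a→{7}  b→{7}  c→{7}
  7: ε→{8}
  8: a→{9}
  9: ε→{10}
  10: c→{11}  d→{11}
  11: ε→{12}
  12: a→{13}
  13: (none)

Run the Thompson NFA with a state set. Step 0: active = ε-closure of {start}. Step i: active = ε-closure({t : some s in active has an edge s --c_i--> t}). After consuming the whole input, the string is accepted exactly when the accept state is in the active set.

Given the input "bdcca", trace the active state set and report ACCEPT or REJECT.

Answer: REJECT

Steps:
start: ε-closure({0}) = {0,2}
'b' @ 1: {3,4}
'd' @ 2: {1,2,5,6}
'c' @ 3: {7,8}
'c' @ 4: {}  — state set empty
rest 'a' ignored (set empty)
after full input: {}  (accept=13 not in)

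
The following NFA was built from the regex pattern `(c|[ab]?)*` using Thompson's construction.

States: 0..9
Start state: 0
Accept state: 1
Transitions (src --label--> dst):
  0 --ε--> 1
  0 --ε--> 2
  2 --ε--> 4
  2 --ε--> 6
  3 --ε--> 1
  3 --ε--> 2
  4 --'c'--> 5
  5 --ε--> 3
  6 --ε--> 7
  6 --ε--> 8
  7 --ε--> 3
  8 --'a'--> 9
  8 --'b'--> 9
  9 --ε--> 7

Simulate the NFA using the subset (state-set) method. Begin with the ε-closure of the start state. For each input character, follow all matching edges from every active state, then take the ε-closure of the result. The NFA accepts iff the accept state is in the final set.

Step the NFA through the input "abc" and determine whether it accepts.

Answer: ACCEPT

Derivation:
start: ε-closure({0}) = {0,1,2,3,4,6,7,8}
'a' @ 1: {1,2,3,4,6,7,8,9}  (accept∈set)
'b' @ 2: {1,2,3,4,6,7,8,9}  (accept∈set)
'c' @ 3: {1,2,3,4,5,6,7,8}  (accept∈set)
end set {1,2,3,4,5,6,7,8} — state 1 in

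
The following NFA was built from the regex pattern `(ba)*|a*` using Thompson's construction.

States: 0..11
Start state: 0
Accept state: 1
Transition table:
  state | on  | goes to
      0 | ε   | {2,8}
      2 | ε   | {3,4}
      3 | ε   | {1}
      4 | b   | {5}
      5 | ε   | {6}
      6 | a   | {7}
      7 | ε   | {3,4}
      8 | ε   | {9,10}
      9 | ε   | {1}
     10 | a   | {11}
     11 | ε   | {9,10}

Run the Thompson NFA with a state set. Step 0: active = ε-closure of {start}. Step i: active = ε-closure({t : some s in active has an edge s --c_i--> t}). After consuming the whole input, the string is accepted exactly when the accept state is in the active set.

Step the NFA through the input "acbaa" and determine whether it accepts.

Answer: REJECT

Trace:
initial (ε-close {0}): {0,1,2,3,4,8,9,10}
'a' @ 1: {1,9,10,11}  ✓accept
'c' @ 2: {}  — no active states
rest 'baa' ignored (set empty)
final: {}; accept 1 not in set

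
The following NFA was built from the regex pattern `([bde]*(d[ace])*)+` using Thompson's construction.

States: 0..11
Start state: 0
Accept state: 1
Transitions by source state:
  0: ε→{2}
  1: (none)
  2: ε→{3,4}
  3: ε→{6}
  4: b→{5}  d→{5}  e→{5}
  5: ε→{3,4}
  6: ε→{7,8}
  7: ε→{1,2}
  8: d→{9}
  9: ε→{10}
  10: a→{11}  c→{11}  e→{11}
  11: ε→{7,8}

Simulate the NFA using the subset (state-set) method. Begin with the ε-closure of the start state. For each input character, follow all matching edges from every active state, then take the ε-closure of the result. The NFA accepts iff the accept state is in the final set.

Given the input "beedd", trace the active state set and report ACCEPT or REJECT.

Answer: ACCEPT

Derivation:
S₀ = ε-closure({0}) = {0,1,2,3,4,6,7,8}
'b' @ 1: {1,2,3,4,5,6,7,8}  [accepting]
'e' @ 2: {1,2,3,4,5,6,7,8}  [accepting]
'e' @ 3: {1,2,3,4,5,6,7,8}  [accepting]
'd' @ 4: {1,2,3,4,5,6,7,8,9,10}  [accepting]
'd' @ 5: {1,2,3,4,5,6,7,8,9,10}  [accepting]
final: {1,2,3,4,5,6,7,8,9,10}; accept 1 in set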